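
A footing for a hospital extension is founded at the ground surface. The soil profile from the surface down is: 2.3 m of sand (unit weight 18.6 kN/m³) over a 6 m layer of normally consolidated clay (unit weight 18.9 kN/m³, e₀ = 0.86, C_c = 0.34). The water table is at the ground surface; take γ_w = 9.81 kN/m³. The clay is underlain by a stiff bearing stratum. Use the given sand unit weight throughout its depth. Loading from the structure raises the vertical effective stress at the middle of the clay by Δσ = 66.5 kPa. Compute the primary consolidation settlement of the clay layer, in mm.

Mid-depth of clay below the ground surface: z = 2.3 + 6/2 = 5.3 m.
Total vertical stress at mid-clay: σ_v = 18.6×2.3 + 18.9×3 = 99.48 kPa.
Pore pressure: u = 9.81×(5.3 − 0) = 51.993 kPa.
Initial effective stress: σ'_0 = σ_v − u = 99.48 − 51.993 = 47.487 kPa.
Final effective stress: σ'_f = σ'_0 + Δσ = 47.487 + 66.5 = 113.99 kPa.
Normally consolidated clay, so the full stress increment lies on the virgin compression line:
S_c = C_c·H/(1+e₀)·log₁₀(σ'_f/σ'_0) = 0.34×6/(1+0.86)×log₁₀(113.99/47.487)
    = 1.0968 × 0.38029 = 0.4171 m

S_c ≈ 417 mm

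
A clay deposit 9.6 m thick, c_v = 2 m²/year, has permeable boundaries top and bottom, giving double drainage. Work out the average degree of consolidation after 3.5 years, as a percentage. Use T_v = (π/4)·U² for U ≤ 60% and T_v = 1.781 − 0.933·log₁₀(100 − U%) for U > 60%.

Drainage path length: H_d = H/2 = 4.8 m (double drainage).
T_v = c_v·t/H_d² = 2×3.5/4.8² = 0.30382.
T_v = 0.30382 corresponds to the U > 60% branch:
U = 1 − 10^((1.781 − T_v)/0.933)/100 = 0.6169

U ≈ 61.7 %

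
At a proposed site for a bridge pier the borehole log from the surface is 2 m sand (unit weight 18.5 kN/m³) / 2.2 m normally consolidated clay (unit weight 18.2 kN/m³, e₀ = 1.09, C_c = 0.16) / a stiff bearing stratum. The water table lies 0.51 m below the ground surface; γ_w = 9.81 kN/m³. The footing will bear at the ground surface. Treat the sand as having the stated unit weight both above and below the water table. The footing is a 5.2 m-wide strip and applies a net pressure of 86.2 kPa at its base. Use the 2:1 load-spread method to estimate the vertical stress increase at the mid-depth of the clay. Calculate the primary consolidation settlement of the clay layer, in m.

Mid-depth of clay below the ground surface: z = 2 + 2.2/2 = 3.1 m.
Total vertical stress at mid-clay: σ_v = 18.5×2 + 18.2×1.1 = 57.02 kPa.
Pore pressure: u = 9.81×(3.1 − 0.51) = 25.408 kPa.
Initial effective stress: σ'_0 = σ_v − u = 57.02 − 25.408 = 31.612 kPa.
Stress increase at mid-clay by the 2:1 spreading method:
Δσ = qB/(B+z) = 86.2×5.2/(5.2+3.1) = 54.005 kPa
Final effective stress: σ'_f = σ'_0 + Δσ = 31.612 + 54.005 = 85.617 kPa.
Normally consolidated clay, so the full stress increment lies on the virgin compression line:
S_c = C_c·H/(1+e₀)·log₁₀(σ'_f/σ'_0) = 0.16×2.2/(1+1.09)×log₁₀(85.617/31.612)
    = 0.16842 × 0.43271 = 0.07288 m

S_c ≈ 0.0729 m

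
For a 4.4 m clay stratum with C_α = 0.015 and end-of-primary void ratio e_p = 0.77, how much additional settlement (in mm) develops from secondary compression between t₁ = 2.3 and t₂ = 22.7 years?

Secondary compression: S_s = C_α·H/(1+e_p)·log₁₀(t₂/t₁)
S_s = 0.015×4.4/(1+0.77)×log₁₀(22.7/2.3)
    = 0.03729 × 0.9943 = 0.03708 m

S_s ≈ 37.1 mm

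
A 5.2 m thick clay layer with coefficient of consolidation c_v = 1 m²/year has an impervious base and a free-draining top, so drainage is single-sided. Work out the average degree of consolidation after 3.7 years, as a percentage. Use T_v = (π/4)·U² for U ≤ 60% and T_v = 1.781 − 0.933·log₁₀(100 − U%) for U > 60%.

U ≈ 41.7 %

Drainage path length: H_d = H = 5.2 m (single drainage).
T_v = c_v·t/H_d² = 1×3.7/5.2² = 0.13683.
T_v = 0.13683 corresponds to the U ≤ 60% branch:
U = √(4T_v/π) = 0.4174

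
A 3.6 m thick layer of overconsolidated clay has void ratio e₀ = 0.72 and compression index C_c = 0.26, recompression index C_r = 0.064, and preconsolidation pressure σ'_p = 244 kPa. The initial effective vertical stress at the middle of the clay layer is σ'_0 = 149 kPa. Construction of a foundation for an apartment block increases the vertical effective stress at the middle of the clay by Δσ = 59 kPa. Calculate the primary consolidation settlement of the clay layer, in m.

Final effective stress: σ'_f = 149 + 59 = 208 kPa.
σ'_f = 208 ≤ σ'_p = 244 kPa, so the clay remains overconsolidated and only the recompression index applies:
S_c = C_r·H/(1+e₀)·log₁₀(σ'_f/σ'_0) = 0.064×3.6/1.72×log₁₀(208/149)
    = 0.13395 × 0.14488 = 0.01941 m

S_c ≈ 0.0194 m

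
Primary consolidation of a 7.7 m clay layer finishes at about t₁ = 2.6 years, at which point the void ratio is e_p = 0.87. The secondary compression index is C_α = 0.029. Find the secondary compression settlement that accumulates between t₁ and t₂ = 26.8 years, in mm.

S_s ≈ 121 mm

Secondary compression: S_s = C_α·H/(1+e_p)·log₁₀(t₂/t₁)
S_s = 0.029×7.7/(1+0.87)×log₁₀(26.8/2.6)
    = 0.1194 × 1.013 = 0.121 m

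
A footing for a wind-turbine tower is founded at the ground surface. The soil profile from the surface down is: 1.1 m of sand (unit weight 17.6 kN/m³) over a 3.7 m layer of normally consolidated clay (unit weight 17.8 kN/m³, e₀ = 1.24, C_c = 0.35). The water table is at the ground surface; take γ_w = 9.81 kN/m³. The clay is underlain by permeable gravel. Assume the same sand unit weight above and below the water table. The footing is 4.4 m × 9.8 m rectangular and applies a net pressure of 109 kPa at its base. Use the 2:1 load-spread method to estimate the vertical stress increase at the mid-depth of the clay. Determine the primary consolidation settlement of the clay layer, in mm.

S_c ≈ 288 mm

Mid-depth of clay below the ground surface: z = 1.1 + 3.7/2 = 2.95 m.
Total vertical stress at mid-clay: σ_v = 17.6×1.1 + 17.8×1.85 = 52.29 kPa.
Pore pressure: u = 9.81×(2.95 − 0) = 28.94 kPa.
Initial effective stress: σ'_0 = σ_v − u = 52.29 − 28.94 = 23.35 kPa.
Stress increase at mid-clay by the 2:1 spreading method:
Δσ = qBL/((B+z)(L+z)) = 109×4.4×9.8/((4.4+2.95)(9.8+2.95)) = 50.154 kPa
Final effective stress: σ'_f = σ'_0 + Δσ = 23.35 + 50.154 = 73.504 kPa.
Normally consolidated clay, so the full stress increment lies on the virgin compression line:
S_c = C_c·H/(1+e₀)·log₁₀(σ'_f/σ'_0) = 0.35×3.7/(1+1.24)×log₁₀(73.504/23.35)
    = 0.57812 × 0.49802 = 0.2879 m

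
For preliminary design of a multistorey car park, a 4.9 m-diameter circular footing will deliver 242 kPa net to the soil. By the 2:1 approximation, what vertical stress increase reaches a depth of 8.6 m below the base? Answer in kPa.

By the 2:1 method the load spreads at 1 horizontal : 2 vertical, so at depth z the loaded area has grown by z in each plan dimension:
Δσ ≈ qD²/(D+z)² = 242×4.9²/(4.9+8.6)² = 31.882 kPa

Δσ_z ≈ 31.9 kPa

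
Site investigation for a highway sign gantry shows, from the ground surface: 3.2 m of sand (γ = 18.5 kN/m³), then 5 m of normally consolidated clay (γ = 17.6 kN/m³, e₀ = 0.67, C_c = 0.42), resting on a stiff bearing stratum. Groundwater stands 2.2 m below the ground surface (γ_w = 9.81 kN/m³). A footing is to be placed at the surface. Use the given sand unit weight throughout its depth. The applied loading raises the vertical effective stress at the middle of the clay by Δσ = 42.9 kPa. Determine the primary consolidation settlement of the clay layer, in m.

Mid-depth of clay below the ground surface: z = 3.2 + 5/2 = 5.7 m.
Total vertical stress at mid-clay: σ_v = 18.5×3.2 + 17.6×2.5 = 103.2 kPa.
Pore pressure: u = 9.81×(5.7 − 2.2) = 34.335 kPa.
Initial effective stress: σ'_0 = σ_v − u = 103.2 − 34.335 = 68.865 kPa.
Final effective stress: σ'_f = σ'_0 + Δσ = 68.865 + 42.9 = 111.76 kPa.
Normally consolidated clay, so the full stress increment lies on the virgin compression line:
S_c = C_c·H/(1+e₀)·log₁₀(σ'_f/σ'_0) = 0.42×5/(1+0.67)×log₁₀(111.76/68.865)
    = 1.2575 × 0.21029 = 0.2644 m

S_c ≈ 0.264 m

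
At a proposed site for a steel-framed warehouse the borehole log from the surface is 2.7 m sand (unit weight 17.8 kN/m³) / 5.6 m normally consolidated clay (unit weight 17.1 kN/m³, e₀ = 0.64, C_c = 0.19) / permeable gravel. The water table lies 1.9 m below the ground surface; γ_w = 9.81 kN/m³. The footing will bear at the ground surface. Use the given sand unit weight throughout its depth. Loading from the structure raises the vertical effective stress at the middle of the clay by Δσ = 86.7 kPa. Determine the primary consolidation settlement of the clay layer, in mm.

S_c ≈ 250 mm

Mid-depth of clay below the ground surface: z = 2.7 + 5.6/2 = 5.5 m.
Total vertical stress at mid-clay: σ_v = 17.8×2.7 + 17.1×2.8 = 95.94 kPa.
Pore pressure: u = 9.81×(5.5 − 1.9) = 35.316 kPa.
Initial effective stress: σ'_0 = σ_v − u = 95.94 − 35.316 = 60.624 kPa.
Final effective stress: σ'_f = σ'_0 + Δσ = 60.624 + 86.7 = 147.32 kPa.
Normally consolidated clay, so the full stress increment lies on the virgin compression line:
S_c = C_c·H/(1+e₀)·log₁₀(σ'_f/σ'_0) = 0.19×5.6/(1+0.64)×log₁₀(147.32/60.624)
    = 0.64878 × 0.38562 = 0.2502 m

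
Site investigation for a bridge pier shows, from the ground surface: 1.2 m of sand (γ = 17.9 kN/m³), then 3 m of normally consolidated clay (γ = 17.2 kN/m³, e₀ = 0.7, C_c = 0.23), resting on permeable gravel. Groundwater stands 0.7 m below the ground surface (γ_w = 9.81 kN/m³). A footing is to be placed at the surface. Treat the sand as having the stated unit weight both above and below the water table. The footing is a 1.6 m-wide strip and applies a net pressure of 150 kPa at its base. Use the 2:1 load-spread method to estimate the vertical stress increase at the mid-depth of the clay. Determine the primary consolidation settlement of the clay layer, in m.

S_c ≈ 0.195 m

Mid-depth of clay below the ground surface: z = 1.2 + 3/2 = 2.7 m.
Total vertical stress at mid-clay: σ_v = 17.9×1.2 + 17.2×1.5 = 47.28 kPa.
Pore pressure: u = 9.81×(2.7 − 0.7) = 19.62 kPa.
Initial effective stress: σ'_0 = σ_v − u = 47.28 − 19.62 = 27.66 kPa.
Stress increase at mid-clay by the 2:1 spreading method:
Δσ = qB/(B+z) = 150×1.6/(1.6+2.7) = 55.814 kPa
Final effective stress: σ'_f = σ'_0 + Δσ = 27.66 + 55.814 = 83.474 kPa.
Normally consolidated clay, so the full stress increment lies on the virgin compression line:
S_c = C_c·H/(1+e₀)·log₁₀(σ'_f/σ'_0) = 0.23×3/(1+0.7)×log₁₀(83.474/27.66)
    = 0.40588 × 0.4797 = 0.1947 m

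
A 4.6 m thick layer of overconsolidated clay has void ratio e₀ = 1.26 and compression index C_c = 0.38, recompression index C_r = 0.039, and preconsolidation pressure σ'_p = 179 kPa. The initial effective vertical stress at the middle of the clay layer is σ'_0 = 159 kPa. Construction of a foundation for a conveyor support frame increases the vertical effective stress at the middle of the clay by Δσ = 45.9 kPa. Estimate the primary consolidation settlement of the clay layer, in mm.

S_c ≈ 49.5 mm

Final effective stress: σ'_f = 159 + 45.9 = 204.9 kPa.
σ'_f = 204.9 > σ'_p = 179 kPa, so the stress path crosses the preconsolidation pressure — recompression up to σ'_p, then virgin compression beyond:
S_c = H/(1+e₀)·[C_r·log₁₀(σ'_p/σ'_0) + C_c·log₁₀(σ'_f/σ'_p)]
    = 4.6/2.26 × [0.039×log₁₀(179/159) + 0.38×log₁₀(204.9/179)]
    = 2.0354 × [0.0020068 + 0.022302] = 0.04948 m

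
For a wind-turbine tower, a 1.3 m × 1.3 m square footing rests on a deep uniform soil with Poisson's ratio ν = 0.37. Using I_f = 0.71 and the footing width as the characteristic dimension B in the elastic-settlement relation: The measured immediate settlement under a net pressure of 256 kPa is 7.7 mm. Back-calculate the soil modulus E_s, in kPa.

S_e = q·B·(1−ν²)/E_s · I_f  ⇒  E_s = q·B·(1−ν²)·I_f / S_e.
E_s = 256 × 1.3 × 0.8631 × 0.71 / 0.0077 = 26490 kPa

E_s ≈ 26500 kPa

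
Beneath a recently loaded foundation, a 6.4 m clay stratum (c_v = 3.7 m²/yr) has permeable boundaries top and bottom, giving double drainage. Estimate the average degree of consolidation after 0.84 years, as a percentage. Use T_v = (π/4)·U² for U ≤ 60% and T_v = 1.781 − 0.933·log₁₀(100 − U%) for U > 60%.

Drainage path length: H_d = H/2 = 3.2 m (double drainage).
T_v = c_v·t/H_d² = 3.7×0.84/3.2² = 0.30352.
T_v = 0.30352 corresponds to the U > 60% branch:
U = 1 − 10^((1.781 − T_v)/0.933)/100 = 0.6167

U ≈ 61.7 %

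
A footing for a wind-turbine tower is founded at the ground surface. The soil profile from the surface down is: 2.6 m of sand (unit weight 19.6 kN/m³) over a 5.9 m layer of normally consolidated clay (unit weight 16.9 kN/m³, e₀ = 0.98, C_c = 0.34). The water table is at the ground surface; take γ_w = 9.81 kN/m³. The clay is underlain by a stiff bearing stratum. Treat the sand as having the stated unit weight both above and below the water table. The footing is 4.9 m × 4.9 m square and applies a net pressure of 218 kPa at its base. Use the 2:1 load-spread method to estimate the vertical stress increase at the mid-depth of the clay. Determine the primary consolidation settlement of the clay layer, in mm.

Mid-depth of clay below the ground surface: z = 2.6 + 5.9/2 = 5.55 m.
Total vertical stress at mid-clay: σ_v = 19.6×2.6 + 16.9×2.95 = 100.81 kPa.
Pore pressure: u = 9.81×(5.55 − 0) = 54.446 kPa.
Initial effective stress: σ'_0 = σ_v − u = 100.81 − 54.446 = 46.364 kPa.
Stress increase at mid-clay by the 2:1 spreading method:
Δσ = qBL/((B+z)(L+z)) = 218×4.9×4.9/((4.9+5.55)(4.9+5.55)) = 47.931 kPa
Final effective stress: σ'_f = σ'_0 + Δσ = 46.364 + 47.931 = 94.295 kPa.
Normally consolidated clay, so the full stress increment lies on the virgin compression line:
S_c = C_c·H/(1+e₀)·log₁₀(σ'_f/σ'_0) = 0.34×5.9/(1+0.98)×log₁₀(94.295/46.364)
    = 1.0131 × 0.30831 = 0.3123 m

S_c ≈ 312 mm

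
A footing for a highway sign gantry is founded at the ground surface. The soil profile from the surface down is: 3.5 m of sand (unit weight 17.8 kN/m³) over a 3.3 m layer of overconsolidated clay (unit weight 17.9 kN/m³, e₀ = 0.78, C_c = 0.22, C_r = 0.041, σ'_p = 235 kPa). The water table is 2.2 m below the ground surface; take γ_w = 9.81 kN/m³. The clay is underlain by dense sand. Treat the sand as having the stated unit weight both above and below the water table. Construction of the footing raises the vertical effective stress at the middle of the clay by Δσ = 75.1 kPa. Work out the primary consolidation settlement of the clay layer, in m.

S_c ≈ 0.0259 m

Mid-depth of clay below the ground surface: z = 3.5 + 3.3/2 = 5.15 m.
Total vertical stress at mid-clay: σ_v = 17.8×3.5 + 17.9×1.65 = 91.835 kPa.
Pore pressure: u = 9.81×(5.15 − 2.2) = 28.94 kPa.
Initial effective stress: σ'_0 = σ_v − u = 91.835 − 28.94 = 62.895 kPa.
Final effective stress: σ'_f = 62.895 + 75.1 = 138 kPa.
σ'_f = 138 ≤ σ'_p = 235 kPa, so the clay remains overconsolidated and only the recompression index applies:
S_c = C_r·H/(1+e₀)·log₁₀(σ'_f/σ'_0) = 0.041×3.3/1.78×log₁₀(138/62.895)
    = 0.07601 × 0.34126 = 0.02594 m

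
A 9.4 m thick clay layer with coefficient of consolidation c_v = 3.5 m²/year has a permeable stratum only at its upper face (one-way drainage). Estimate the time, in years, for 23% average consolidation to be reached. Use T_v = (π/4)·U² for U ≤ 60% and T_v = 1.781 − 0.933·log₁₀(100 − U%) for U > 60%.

t ≈ 1.05 years

Drainage path length: H_d = H = 9.4 m (single drainage).
U ≤ 60%: T_v = (π/4)·U² = (π/4)×0.23² = 0.041548.
t = T_v·H_d²/c_v = 0.041548×9.4²/3.5 = 1.049 years.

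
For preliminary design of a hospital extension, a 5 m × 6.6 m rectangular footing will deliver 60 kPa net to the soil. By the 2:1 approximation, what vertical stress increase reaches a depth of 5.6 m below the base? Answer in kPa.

By the 2:1 method the load spreads at 1 horizontal : 2 vertical, so at depth z the loaded area has grown by z in each plan dimension:
Δσ = qBL/((B+z)(L+z)) = 60×5×6.6/((5+5.6)(6.6+5.6)) = 15.311 kPa

Δσ_z ≈ 15.3 kPa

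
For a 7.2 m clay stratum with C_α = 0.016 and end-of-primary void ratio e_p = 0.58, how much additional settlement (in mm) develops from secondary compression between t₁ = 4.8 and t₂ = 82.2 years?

S_s ≈ 89.9 mm

Secondary compression: S_s = C_α·H/(1+e_p)·log₁₀(t₂/t₁)
S_s = 0.016×7.2/(1+0.58)×log₁₀(82.2/4.8)
    = 0.07291 × 1.234 = 0.08995 m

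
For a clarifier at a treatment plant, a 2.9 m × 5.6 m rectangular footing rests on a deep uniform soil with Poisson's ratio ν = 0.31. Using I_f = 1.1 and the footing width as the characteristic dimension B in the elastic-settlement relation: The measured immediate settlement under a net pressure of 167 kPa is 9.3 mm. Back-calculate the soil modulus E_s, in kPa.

E_s ≈ 51800 kPa

S_e = q·B·(1−ν²)/E_s · I_f  ⇒  E_s = q·B·(1−ν²)·I_f / S_e.
E_s = 167 × 2.9 × 0.9039 × 1.1 / 0.0093 = 51780 kPa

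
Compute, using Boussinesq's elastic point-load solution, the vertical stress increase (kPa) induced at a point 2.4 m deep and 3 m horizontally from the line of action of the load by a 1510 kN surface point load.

Boussinesq vertical stress below a point load on an elastic half-space:
Δσ_z = 3P/(2πz²) · [1 + (r/z)²]^(−5/2)
r/z = 3/2.4 = 1.25; [1+(r/z)²]^(−5/2) = 0.095135.
Δσ_z = 3×1510/(2π×2.4²) × 0.095135 = 125.17 × 0.095135 = 11.91 kPa

Δσ_z ≈ 11.9 kPa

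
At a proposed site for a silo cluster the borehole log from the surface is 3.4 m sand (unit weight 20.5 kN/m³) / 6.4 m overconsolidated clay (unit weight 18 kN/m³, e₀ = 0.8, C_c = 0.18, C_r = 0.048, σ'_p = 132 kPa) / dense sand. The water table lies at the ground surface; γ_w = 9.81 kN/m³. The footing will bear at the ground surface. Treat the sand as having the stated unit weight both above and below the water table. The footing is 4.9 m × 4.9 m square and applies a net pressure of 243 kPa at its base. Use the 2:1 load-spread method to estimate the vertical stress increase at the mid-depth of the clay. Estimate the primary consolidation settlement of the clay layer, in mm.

Mid-depth of clay below the ground surface: z = 3.4 + 6.4/2 = 6.6 m.
Total vertical stress at mid-clay: σ_v = 20.5×3.4 + 18×3.2 = 127.3 kPa.
Pore pressure: u = 9.81×(6.6 − 0) = 64.746 kPa.
Initial effective stress: σ'_0 = σ_v − u = 127.3 − 64.746 = 62.554 kPa.
Stress increase at mid-clay by the 2:1 spreading method:
Δσ = qBL/((B+z)(L+z)) = 243×4.9×4.9/((4.9+6.6)(4.9+6.6)) = 44.117 kPa
Final effective stress: σ'_f = 62.554 + 44.117 = 106.67 kPa.
σ'_f = 106.67 ≤ σ'_p = 132 kPa, so the clay remains overconsolidated and only the recompression index applies:
S_c = C_r·H/(1+e₀)·log₁₀(σ'_f/σ'_0) = 0.048×6.4/1.8×log₁₀(106.67/62.554)
    = 0.17067 × 0.23179 = 0.03956 m

S_c ≈ 39.6 mm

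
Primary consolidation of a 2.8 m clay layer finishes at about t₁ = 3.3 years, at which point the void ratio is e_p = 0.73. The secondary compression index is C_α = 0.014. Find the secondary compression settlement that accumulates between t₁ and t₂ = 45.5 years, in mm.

S_s ≈ 25.8 mm

Secondary compression: S_s = C_α·H/(1+e_p)·log₁₀(t₂/t₁)
S_s = 0.014×2.8/(1+0.73)×log₁₀(45.5/3.3)
    = 0.02266 × 1.139 = 0.02582 m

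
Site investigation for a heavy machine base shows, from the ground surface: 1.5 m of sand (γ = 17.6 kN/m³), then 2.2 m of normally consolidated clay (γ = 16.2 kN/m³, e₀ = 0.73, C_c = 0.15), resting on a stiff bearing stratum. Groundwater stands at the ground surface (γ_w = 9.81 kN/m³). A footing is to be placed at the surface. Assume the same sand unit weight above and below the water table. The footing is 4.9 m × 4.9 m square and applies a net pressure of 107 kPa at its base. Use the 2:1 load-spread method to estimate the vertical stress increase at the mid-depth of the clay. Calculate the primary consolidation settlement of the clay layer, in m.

Mid-depth of clay below the ground surface: z = 1.5 + 2.2/2 = 2.6 m.
Total vertical stress at mid-clay: σ_v = 17.6×1.5 + 16.2×1.1 = 44.22 kPa.
Pore pressure: u = 9.81×(2.6 − 0) = 25.506 kPa.
Initial effective stress: σ'_0 = σ_v − u = 44.22 − 25.506 = 18.714 kPa.
Stress increase at mid-clay by the 2:1 spreading method:
Δσ = qBL/((B+z)(L+z)) = 107×4.9×4.9/((4.9+2.6)(4.9+2.6)) = 45.672 kPa
Final effective stress: σ'_f = σ'_0 + Δσ = 18.714 + 45.672 = 64.386 kPa.
Normally consolidated clay, so the full stress increment lies on the virgin compression line:
S_c = C_c·H/(1+e₀)·log₁₀(σ'_f/σ'_0) = 0.15×2.2/(1+0.73)×log₁₀(64.386/18.714)
    = 0.19075 × 0.53662 = 0.1024 m

S_c ≈ 0.102 m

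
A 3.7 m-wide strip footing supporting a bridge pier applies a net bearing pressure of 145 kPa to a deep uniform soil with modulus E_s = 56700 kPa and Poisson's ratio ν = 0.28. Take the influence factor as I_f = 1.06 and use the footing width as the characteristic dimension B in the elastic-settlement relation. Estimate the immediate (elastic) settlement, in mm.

S_e ≈ 9.24 mm

Immediate (elastic) settlement: S_e = q·B·(1−ν²)/E_s · I_f.
S_e = 145 × 3.7 × (1 − 0.28²) / 56700 × 1.06
    = 145 × 3.7 × 0.9216 / 56700 × 1.06
    = 0.009243 m = 9.243 mm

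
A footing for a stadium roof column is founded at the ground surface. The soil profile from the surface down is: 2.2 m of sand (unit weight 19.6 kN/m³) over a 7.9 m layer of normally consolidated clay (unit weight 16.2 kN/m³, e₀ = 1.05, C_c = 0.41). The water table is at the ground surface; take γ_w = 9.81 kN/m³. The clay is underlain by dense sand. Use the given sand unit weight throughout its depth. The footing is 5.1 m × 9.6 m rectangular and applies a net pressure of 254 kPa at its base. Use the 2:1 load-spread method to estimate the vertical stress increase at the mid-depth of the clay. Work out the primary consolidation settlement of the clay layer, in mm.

S_c ≈ 629 mm

Mid-depth of clay below the ground surface: z = 2.2 + 7.9/2 = 6.15 m.
Total vertical stress at mid-clay: σ_v = 19.6×2.2 + 16.2×3.95 = 107.11 kPa.
Pore pressure: u = 9.81×(6.15 − 0) = 60.332 kPa.
Initial effective stress: σ'_0 = σ_v − u = 107.11 − 60.332 = 46.778 kPa.
Stress increase at mid-clay by the 2:1 spreading method:
Δσ = qBL/((B+z)(L+z)) = 254×5.1×9.6/((5.1+6.15)(9.6+6.15)) = 70.185 kPa
Final effective stress: σ'_f = σ'_0 + Δσ = 46.778 + 70.185 = 116.96 kPa.
Normally consolidated clay, so the full stress increment lies on the virgin compression line:
S_c = C_c·H/(1+e₀)·log₁₀(σ'_f/σ'_0) = 0.41×7.9/(1+1.05)×log₁₀(116.96/46.778)
    = 1.58 × 0.398 = 0.6288 m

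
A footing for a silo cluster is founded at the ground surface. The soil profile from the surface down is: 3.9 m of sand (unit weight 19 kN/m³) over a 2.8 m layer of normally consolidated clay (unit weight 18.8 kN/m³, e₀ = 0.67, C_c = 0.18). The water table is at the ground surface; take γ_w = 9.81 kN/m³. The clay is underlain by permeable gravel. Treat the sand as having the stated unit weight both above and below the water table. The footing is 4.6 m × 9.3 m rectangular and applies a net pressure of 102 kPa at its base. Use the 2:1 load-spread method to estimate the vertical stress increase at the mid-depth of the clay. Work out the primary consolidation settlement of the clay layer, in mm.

S_c ≈ 63.5 mm

Mid-depth of clay below the ground surface: z = 3.9 + 2.8/2 = 5.3 m.
Total vertical stress at mid-clay: σ_v = 19×3.9 + 18.8×1.4 = 100.42 kPa.
Pore pressure: u = 9.81×(5.3 − 0) = 51.993 kPa.
Initial effective stress: σ'_0 = σ_v − u = 100.42 − 51.993 = 48.427 kPa.
Stress increase at mid-clay by the 2:1 spreading method:
Δσ = qBL/((B+z)(L+z)) = 102×4.6×9.3/((4.6+5.3)(9.3+5.3)) = 30.189 kPa
Final effective stress: σ'_f = σ'_0 + Δσ = 48.427 + 30.189 = 78.616 kPa.
Normally consolidated clay, so the full stress increment lies on the virgin compression line:
S_c = C_c·H/(1+e₀)·log₁₀(σ'_f/σ'_0) = 0.18×2.8/(1+0.67)×log₁₀(78.616/48.427)
    = 0.3018 × 0.21042 = 0.0635 m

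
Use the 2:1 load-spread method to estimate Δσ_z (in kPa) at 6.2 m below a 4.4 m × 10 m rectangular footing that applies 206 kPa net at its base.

By the 2:1 method the load spreads at 1 horizontal : 2 vertical, so at depth z the loaded area has grown by z in each plan dimension:
Δσ = qBL/((B+z)(L+z)) = 206×4.4×10/((4.4+6.2)(10+6.2)) = 52.784 kPa

Δσ_z ≈ 52.8 kPa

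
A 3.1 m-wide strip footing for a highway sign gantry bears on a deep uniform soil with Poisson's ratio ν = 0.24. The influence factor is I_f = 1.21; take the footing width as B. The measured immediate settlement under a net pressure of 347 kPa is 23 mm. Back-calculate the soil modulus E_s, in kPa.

E_s ≈ 53300 kPa

S_e = q·B·(1−ν²)/E_s · I_f  ⇒  E_s = q·B·(1−ν²)·I_f / S_e.
E_s = 347 × 3.1 × 0.9424 × 1.21 / 0.023 = 53330 kPa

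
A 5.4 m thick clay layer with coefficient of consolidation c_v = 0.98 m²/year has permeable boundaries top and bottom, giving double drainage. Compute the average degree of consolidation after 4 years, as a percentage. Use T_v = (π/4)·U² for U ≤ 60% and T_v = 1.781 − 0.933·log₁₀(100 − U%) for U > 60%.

U ≈ 78.5 %

Drainage path length: H_d = H/2 = 2.7 m (double drainage).
T_v = c_v·t/H_d² = 0.98×4/2.7² = 0.53772.
T_v = 0.53772 corresponds to the U > 60% branch:
U = 1 − 10^((1.781 − T_v)/0.933)/100 = 0.7849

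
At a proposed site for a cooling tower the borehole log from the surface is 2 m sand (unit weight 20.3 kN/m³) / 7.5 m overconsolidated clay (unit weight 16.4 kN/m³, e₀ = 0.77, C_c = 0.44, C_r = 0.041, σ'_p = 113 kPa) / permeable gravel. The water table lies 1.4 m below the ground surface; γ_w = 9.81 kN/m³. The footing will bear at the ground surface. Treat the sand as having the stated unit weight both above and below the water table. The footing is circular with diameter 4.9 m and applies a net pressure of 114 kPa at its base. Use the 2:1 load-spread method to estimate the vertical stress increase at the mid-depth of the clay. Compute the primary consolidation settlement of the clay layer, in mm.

Mid-depth of clay below the ground surface: z = 2 + 7.5/2 = 5.75 m.
Total vertical stress at mid-clay: σ_v = 20.3×2 + 16.4×3.75 = 102.1 kPa.
Pore pressure: u = 9.81×(5.75 − 1.4) = 42.673 kPa.
Initial effective stress: σ'_0 = σ_v − u = 102.1 − 42.673 = 59.427 kPa.
Stress increase at mid-clay by the 2:1 spreading method:
Δσ ≈ qD²/(D+z)² = 114×4.9²/(4.9+5.75)² = 24.132 kPa
Final effective stress: σ'_f = 59.427 + 24.132 = 83.559 kPa.
σ'_f = 83.559 ≤ σ'_p = 113 kPa, so the clay remains overconsolidated and only the recompression index applies:
S_c = C_r·H/(1+e₀)·log₁₀(σ'_f/σ'_0) = 0.041×7.5/1.77×log₁₀(83.559/59.427)
    = 0.17373 × 0.14801 = 0.02571 m

S_c ≈ 25.7 mm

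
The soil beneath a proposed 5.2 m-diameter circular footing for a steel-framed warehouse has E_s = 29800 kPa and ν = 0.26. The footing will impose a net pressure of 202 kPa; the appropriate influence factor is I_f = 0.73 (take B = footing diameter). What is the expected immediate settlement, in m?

S_e ≈ 0.024 m

Immediate (elastic) settlement: S_e = q·B·(1−ν²)/E_s · I_f.
S_e = 202 × 5.2 × (1 − 0.26²) / 29800 × 0.73
    = 202 × 5.2 × 0.9324 / 29800 × 0.73
    = 0.02399 m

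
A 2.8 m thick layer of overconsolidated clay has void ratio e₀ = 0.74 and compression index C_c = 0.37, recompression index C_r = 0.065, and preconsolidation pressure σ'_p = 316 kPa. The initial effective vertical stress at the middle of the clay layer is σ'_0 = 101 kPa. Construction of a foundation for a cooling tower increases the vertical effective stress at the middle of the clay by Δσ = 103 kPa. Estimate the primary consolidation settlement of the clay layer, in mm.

Final effective stress: σ'_f = 101 + 103 = 204 kPa.
σ'_f = 204 ≤ σ'_p = 316 kPa, so the clay remains overconsolidated and only the recompression index applies:
S_c = C_r·H/(1+e₀)·log₁₀(σ'_f/σ'_0) = 0.065×2.8/1.74×log₁₀(204/101)
    = 0.1046 × 0.30531 = 0.03193 m

S_c ≈ 31.9 mm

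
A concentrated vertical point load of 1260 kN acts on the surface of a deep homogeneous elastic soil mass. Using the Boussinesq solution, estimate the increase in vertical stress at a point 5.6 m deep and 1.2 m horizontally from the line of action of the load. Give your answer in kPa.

Boussinesq vertical stress below a point load on an elastic half-space:
Δσ_z = 3P/(2πz²) · [1 + (r/z)²]^(−5/2)
r/z = 1.2/5.6 = 0.21429; [1+(r/z)²]^(−5/2) = 0.89383.
Δσ_z = 3×1260/(2π×5.6²) × 0.89383 = 19.184 × 0.89383 = 17.15 kPa

Δσ_z ≈ 17.1 kPa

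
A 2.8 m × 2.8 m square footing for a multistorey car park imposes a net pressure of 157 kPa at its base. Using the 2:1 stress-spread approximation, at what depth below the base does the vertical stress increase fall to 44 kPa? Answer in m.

z ≈ 2.49 m

2:1 spreading — at depth z the loaded area has grown by z in each plan dimension:
qB²/(B+z)² = Δσ_z ⇒ z = B(√(q/Δσ_z) − 1) = 2.8×(√(157/44) − 1) = 2.489 m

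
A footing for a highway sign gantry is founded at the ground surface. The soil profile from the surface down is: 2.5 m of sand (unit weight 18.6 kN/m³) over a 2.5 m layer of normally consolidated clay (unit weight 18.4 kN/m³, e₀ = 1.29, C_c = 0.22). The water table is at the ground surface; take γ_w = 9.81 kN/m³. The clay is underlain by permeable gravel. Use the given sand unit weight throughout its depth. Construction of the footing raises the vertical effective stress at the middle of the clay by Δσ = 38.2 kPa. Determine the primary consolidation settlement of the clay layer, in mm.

S_c ≈ 80.7 mm

Mid-depth of clay below the ground surface: z = 2.5 + 2.5/2 = 3.75 m.
Total vertical stress at mid-clay: σ_v = 18.6×2.5 + 18.4×1.25 = 69.5 kPa.
Pore pressure: u = 9.81×(3.75 − 0) = 36.788 kPa.
Initial effective stress: σ'_0 = σ_v − u = 69.5 − 36.788 = 32.712 kPa.
Final effective stress: σ'_f = σ'_0 + Δσ = 32.712 + 38.2 = 70.912 kPa.
Normally consolidated clay, so the full stress increment lies on the virgin compression line:
S_c = C_c·H/(1+e₀)·log₁₀(σ'_f/σ'_0) = 0.22×2.5/(1+1.29)×log₁₀(70.912/32.712)
    = 0.24017 × 0.33601 = 0.0807 m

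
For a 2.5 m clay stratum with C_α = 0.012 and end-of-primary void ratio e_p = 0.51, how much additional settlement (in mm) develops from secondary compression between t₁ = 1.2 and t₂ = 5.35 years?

Secondary compression: S_s = C_α·H/(1+e_p)·log₁₀(t₂/t₁)
S_s = 0.012×2.5/(1+0.51)×log₁₀(5.35/1.2)
    = 0.01987 × 0.6492 = 0.0129 m

S_s ≈ 12.9 mm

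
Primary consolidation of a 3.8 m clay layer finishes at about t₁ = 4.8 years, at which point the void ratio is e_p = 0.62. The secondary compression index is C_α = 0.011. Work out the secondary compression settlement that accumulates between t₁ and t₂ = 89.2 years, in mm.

Secondary compression: S_s = C_α·H/(1+e_p)·log₁₀(t₂/t₁)
S_s = 0.011×3.8/(1+0.62)×log₁₀(89.2/4.8)
    = 0.0258 × 1.269 = 0.03275 m

S_s ≈ 32.7 mm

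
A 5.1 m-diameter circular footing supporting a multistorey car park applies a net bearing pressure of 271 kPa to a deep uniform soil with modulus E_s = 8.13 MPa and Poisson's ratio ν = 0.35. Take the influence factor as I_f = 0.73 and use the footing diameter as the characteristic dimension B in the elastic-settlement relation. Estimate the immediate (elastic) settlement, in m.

S_e ≈ 0.109 m

Immediate (elastic) settlement: S_e = q·B·(1−ν²)/E_s · I_f.
E_s = 8.13 MPa = 8130 kPa.
S_e = 271 × 5.1 × (1 − 0.35²) / 8130 × 0.73
    = 271 × 5.1 × 0.8775 / 8130 × 0.73
    = 0.1089 m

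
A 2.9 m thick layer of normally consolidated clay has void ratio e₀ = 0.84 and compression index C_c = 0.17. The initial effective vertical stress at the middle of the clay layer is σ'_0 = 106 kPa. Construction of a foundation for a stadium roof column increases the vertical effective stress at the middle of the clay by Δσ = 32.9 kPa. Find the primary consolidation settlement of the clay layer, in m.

S_c ≈ 0.0315 m

Final effective stress: σ'_f = σ'_0 + Δσ = 106 + 32.9 = 138.9 kPa.
Normally consolidated clay, so the full stress increment lies on the virgin compression line:
S_c = C_c·H/(1+e₀)·log₁₀(σ'_f/σ'_0) = 0.17×2.9/(1+0.84)×log₁₀(138.9/106)
    = 0.26793 × 0.1174 = 0.03145 m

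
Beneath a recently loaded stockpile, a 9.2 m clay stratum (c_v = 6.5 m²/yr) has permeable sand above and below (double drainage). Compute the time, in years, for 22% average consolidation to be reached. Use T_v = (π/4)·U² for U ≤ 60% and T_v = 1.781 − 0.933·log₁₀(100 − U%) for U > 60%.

t ≈ 0.124 years

Drainage path length: H_d = H/2 = 4.6 m (double drainage).
U ≤ 60%: T_v = (π/4)·U² = (π/4)×0.22² = 0.038013.
t = T_v·H_d²/c_v = 0.038013×4.6²/6.5 = 0.1237 years.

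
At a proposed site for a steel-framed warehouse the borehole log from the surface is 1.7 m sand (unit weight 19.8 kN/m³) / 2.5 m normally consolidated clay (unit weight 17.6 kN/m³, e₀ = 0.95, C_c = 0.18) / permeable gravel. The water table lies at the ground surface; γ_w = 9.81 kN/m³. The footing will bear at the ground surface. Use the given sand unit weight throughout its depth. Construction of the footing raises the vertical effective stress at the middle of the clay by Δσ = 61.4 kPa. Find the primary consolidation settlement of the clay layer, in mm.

S_c ≈ 120 mm

Mid-depth of clay below the ground surface: z = 1.7 + 2.5/2 = 2.95 m.
Total vertical stress at mid-clay: σ_v = 19.8×1.7 + 17.6×1.25 = 55.66 kPa.
Pore pressure: u = 9.81×(2.95 − 0) = 28.94 kPa.
Initial effective stress: σ'_0 = σ_v − u = 55.66 − 28.94 = 26.72 kPa.
Final effective stress: σ'_f = σ'_0 + Δσ = 26.72 + 61.4 = 88.12 kPa.
Normally consolidated clay, so the full stress increment lies on the virgin compression line:
S_c = C_c·H/(1+e₀)·log₁₀(σ'_f/σ'_0) = 0.18×2.5/(1+0.95)×log₁₀(88.12/26.72)
    = 0.23077 × 0.51824 = 0.1196 m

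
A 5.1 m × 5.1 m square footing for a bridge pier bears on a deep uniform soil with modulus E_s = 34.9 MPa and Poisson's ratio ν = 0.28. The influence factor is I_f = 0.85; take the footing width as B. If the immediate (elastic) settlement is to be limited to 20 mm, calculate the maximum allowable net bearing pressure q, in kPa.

q ≈ 175 kPa

E_s = 34.9 MPa = 34900 kPa.
S_e = q·B·(1−ν²)/E_s · I_f  ⇒  q = S_e·E_s / (B·(1−ν²)·I_f).
q = 0.02 × 34900 / (5.1 × 0.9216 × 0.85) = 174.7 kPa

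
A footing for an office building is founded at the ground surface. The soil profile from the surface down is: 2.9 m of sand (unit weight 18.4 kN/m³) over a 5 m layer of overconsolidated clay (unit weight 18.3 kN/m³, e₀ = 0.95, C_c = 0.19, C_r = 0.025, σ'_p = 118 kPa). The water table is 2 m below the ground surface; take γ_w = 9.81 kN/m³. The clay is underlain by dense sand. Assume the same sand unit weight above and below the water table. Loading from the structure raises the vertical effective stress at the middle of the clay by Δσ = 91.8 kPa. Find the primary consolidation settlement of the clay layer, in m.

Mid-depth of clay below the ground surface: z = 2.9 + 5/2 = 5.4 m.
Total vertical stress at mid-clay: σ_v = 18.4×2.9 + 18.3×2.5 = 99.11 kPa.
Pore pressure: u = 9.81×(5.4 − 2) = 33.354 kPa.
Initial effective stress: σ'_0 = σ_v − u = 99.11 − 33.354 = 65.756 kPa.
Final effective stress: σ'_f = 65.756 + 91.8 = 157.56 kPa.
σ'_f = 157.56 > σ'_p = 118 kPa, so the stress path crosses the preconsolidation pressure — recompression up to σ'_p, then virgin compression beyond:
S_c = H/(1+e₀)·[C_r·log₁₀(σ'_p/σ'_0) + C_c·log₁₀(σ'_f/σ'_p)]
    = 5/1.95 × [0.025×log₁₀(118/65.756) + 0.19×log₁₀(157.56/118)]
    = 2.5641 × [0.0063487 + 0.023857] = 0.07745 m

S_c ≈ 0.0775 m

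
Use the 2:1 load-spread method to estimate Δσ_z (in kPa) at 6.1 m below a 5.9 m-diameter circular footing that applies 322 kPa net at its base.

Δσ_z ≈ 77.8 kPa

By the 2:1 method the load spreads at 1 horizontal : 2 vertical, so at depth z the loaded area has grown by z in each plan dimension:
Δσ ≈ qD²/(D+z)² = 322×5.9²/(5.9+6.1)² = 77.839 kPa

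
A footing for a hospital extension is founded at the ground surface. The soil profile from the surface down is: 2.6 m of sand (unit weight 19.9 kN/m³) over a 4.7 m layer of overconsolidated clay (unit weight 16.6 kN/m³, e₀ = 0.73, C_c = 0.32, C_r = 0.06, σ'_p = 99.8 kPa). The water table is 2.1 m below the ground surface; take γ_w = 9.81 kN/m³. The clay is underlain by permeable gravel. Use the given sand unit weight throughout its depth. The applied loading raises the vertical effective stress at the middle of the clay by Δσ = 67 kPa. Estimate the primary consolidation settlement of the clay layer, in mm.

Mid-depth of clay below the ground surface: z = 2.6 + 4.7/2 = 4.95 m.
Total vertical stress at mid-clay: σ_v = 19.9×2.6 + 16.6×2.35 = 90.75 kPa.
Pore pressure: u = 9.81×(4.95 − 2.1) = 27.959 kPa.
Initial effective stress: σ'_0 = σ_v − u = 90.75 − 27.959 = 62.791 kPa.
Final effective stress: σ'_f = 62.791 + 67 = 129.79 kPa.
σ'_f = 129.79 > σ'_p = 99.8 kPa, so the stress path crosses the preconsolidation pressure — recompression up to σ'_p, then virgin compression beyond:
S_c = H/(1+e₀)·[C_r·log₁₀(σ'_p/σ'_0) + C_c·log₁₀(σ'_f/σ'_p)]
    = 4.7/1.73 × [0.06×log₁₀(99.8/62.791) + 0.32×log₁₀(129.79/99.8)]
    = 2.7168 × [0.012074 + 0.036515] = 0.132 m

S_c ≈ 132 mm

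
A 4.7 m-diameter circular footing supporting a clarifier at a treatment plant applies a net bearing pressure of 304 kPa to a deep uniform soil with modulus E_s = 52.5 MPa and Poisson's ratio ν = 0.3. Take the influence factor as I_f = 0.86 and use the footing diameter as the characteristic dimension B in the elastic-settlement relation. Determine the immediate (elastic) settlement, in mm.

Immediate (elastic) settlement: S_e = q·B·(1−ν²)/E_s · I_f.
E_s = 52.5 MPa = 52500 kPa.
S_e = 304 × 4.7 × (1 − 0.3²) / 52500 × 0.86
    = 304 × 4.7 × 0.91 / 52500 × 0.86
    = 0.0213 m = 21.3 mm

S_e ≈ 21.3 mm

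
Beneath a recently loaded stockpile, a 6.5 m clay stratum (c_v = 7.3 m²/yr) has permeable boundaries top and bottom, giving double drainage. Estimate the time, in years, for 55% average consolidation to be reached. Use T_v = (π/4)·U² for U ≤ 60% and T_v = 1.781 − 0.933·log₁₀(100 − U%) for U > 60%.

Drainage path length: H_d = H/2 = 3.25 m (double drainage).
U ≤ 60%: T_v = (π/4)·U² = (π/4)×0.55² = 0.23758.
t = T_v·H_d²/c_v = 0.23758×3.25²/7.3 = 0.3438 years.

t ≈ 0.344 years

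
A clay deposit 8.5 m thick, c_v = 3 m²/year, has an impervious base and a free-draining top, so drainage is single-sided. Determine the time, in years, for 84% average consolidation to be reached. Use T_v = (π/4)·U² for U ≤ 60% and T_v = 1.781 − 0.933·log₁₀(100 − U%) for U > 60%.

t ≈ 15.8 years

Drainage path length: H_d = H = 8.5 m (single drainage).
U > 60%: T_v = 1.781 − 0.933·log₁₀(100 − 84) = 0.65756.
t = T_v·H_d²/c_v = 0.65756×8.5²/3 = 15.84 years.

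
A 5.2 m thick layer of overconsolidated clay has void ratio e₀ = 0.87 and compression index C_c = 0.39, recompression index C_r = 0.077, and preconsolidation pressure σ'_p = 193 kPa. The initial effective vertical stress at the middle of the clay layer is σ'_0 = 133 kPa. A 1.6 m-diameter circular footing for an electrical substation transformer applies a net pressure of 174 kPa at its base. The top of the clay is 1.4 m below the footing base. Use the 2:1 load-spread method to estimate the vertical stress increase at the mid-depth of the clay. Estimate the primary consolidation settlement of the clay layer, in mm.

S_c ≈ 9.43 mm

Mid-depth of clay below the footing base: z = 1.4 + 5.2/2 = 4 m.
Stress increase at mid-clay by the 2:1 spreading method:
Δσ ≈ qD²/(D+z)² = 174×1.6²/(1.6+4)² = 14.204 kPa
Final effective stress: σ'_f = 133 + 14.204 = 147.2 kPa.
σ'_f = 147.2 ≤ σ'_p = 193 kPa, so the clay remains overconsolidated and only the recompression index applies:
S_c = C_r·H/(1+e₀)·log₁₀(σ'_f/σ'_0) = 0.077×5.2/1.87×log₁₀(147.2/133)
    = 0.21411 × 0.044056 = 0.009433 m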